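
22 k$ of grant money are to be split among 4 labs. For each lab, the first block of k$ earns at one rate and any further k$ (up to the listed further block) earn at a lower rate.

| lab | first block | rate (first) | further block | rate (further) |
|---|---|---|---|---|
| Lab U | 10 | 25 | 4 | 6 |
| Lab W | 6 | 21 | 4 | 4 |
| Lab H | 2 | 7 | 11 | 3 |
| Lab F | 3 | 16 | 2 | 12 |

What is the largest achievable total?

455

Order all 8 blocks by rate: Lab U/T1 25 > Lab W/T1 21 > Lab F/T1 16 > Lab F/T2 12 > Lab H/T1 7 > Lab U/T2 6 > Lab W/T2 4 > Lab H/T2 3.
Fill Lab U T1 block (10 at 25) → 12 left.
Lab W T1 at 21: fill all 6 → 6 left.
Lab F/T1 (16): +3 → 3 left.
Fill Lab F T2 block (2 at 12) → 1 left.
Lab H T1 at 7: only 1 left, fill 1.
Total = 25×10 + 21×6 + 16×3 + 12×2 + 7×1 = 455.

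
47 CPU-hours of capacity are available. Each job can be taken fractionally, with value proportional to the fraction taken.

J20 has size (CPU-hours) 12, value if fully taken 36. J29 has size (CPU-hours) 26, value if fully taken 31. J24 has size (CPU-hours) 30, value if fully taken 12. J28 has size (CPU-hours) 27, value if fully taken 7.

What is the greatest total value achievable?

Best value per unit of size first: J20 36/12≈3, J29 31/26≈1.19, J24 12/30≈0.4, J28 7/27≈0.259.
Take all of J20 (12 CPU-hours, value 36) → 35 CPU-hours left.
Take all of J29 (26 CPU-hours, value 31) → 9 CPU-hours left.
9 CPU-hours left: a 9/30 share of J24 gives 12×9/30 = 3.6.
Total value = 70.6.

70.6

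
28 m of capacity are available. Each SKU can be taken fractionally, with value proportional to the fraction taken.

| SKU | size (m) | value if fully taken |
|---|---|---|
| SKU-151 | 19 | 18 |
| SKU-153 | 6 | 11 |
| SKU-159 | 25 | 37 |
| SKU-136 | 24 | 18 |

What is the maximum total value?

43.56

Sort by value density: SKU-153 11/6≈1.83, SKU-159 37/25≈1.48, SKU-151 18/19≈0.947, SKU-136 18/24≈0.75.
All 6 m of SKU-153 fit (value 11) ; 22 remain.
Fill the last 22 m with part of SKU-159: 22/25 of it earns 32.56.
Total value = 43.56.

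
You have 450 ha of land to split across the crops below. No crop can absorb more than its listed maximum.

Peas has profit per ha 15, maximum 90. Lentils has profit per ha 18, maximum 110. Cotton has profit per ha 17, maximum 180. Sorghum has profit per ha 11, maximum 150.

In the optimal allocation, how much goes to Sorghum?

70

Rank by profit per ha: Lentils 18 > Cotton 17 > Peas 15 > Sorghum 11.
Lentils: +110 to 110 (cap) → 340 left.
Cotton takes 180 to reach its cap of 180 → 160 left.
Give Peas 90 to hit its cap of 90 → 70 left.
Only 70 left; Sorghum takes them to reach 70.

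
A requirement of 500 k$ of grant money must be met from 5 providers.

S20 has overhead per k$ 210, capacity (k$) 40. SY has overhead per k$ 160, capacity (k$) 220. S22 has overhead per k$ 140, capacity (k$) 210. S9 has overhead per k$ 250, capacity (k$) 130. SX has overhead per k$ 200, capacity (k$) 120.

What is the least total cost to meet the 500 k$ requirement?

Cheapest first:
S22 (140): use full 210 — 290 k$ to go.
SY (160): use full 220 — 70 k$ to go.
Take 70 from SX at 200 to finish.
S20, S9: unused.
Cost = 210×140 + 220×160 + 70×200 = 78600.

78600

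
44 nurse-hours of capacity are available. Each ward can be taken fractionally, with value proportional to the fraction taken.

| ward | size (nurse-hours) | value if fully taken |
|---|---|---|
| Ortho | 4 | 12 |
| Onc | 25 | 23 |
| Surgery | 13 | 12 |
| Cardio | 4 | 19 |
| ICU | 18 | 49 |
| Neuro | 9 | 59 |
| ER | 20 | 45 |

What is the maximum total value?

159.25

Rank by value-to-size ratio: Neuro 59/9≈6.56, Cardio 19/4≈4.75, Ortho 12/4≈3, ICU 49/18≈2.72, ER 45/20≈2.25, Surgery 12/13≈0.923, Onc 23/25≈0.92.
All 9 nurse-hours of Neuro fit (value 59) → 35 remain.
Take all of Cardio (4 nurse-hours, value 19) → 31 nurse-hours left.
Ortho: take in full, 4 nurse-hours for value 12 → 27 left.
ICU: take in full, 18 nurse-hours for value 49 → 9 left.
Only 9 nurse-hours remain; take 9/20 of ER for value 45×9/20 = 20.25.
Total value = 159.25.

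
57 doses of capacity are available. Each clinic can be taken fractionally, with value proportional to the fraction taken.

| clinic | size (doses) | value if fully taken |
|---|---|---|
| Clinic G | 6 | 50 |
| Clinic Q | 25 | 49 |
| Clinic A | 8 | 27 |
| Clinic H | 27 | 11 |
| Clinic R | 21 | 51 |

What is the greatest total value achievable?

171.12

Rank by value-to-size ratio: Clinic G 50/6≈8.33, Clinic A 27/8≈3.38, Clinic R 51/21≈2.43, Clinic Q 49/25≈1.96, Clinic H 11/27≈0.407.
Take all of Clinic G (6 doses, value 50) ; 51 doses left.
Clinic A: take in full, 8 doses for value 27 ; 43 left.
All 21 doses of Clinic R fit (value 51) ; 22 remain.
Only 22 doses remain; take 22/25 of Clinic Q for value 49×22/25 = 43.12.
Total value = 171.12.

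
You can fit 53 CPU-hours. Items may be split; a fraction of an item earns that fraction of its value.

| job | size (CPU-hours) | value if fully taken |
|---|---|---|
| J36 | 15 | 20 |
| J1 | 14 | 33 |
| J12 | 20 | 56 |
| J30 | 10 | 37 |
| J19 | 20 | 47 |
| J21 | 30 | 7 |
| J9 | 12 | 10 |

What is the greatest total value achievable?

147.15

Best value per unit of size first: J30 37/10≈3.7, J12 56/20≈2.8, J1 33/14≈2.36, J19 47/20≈2.35, J36 20/15≈1.33, J9 10/12≈0.833, J21 7/30≈0.233.
J30: take in full, 10 CPU-hours for value 37 → 43 left.
J12: take in full, 20 CPU-hours for value 56 → 23 left.
Take all of J1 (14 CPU-hours, value 33) → 9 CPU-hours left.
Fill the last 9 CPU-hours with part of J19: 9/20 of it earns 21.15.
Total value = 147.15.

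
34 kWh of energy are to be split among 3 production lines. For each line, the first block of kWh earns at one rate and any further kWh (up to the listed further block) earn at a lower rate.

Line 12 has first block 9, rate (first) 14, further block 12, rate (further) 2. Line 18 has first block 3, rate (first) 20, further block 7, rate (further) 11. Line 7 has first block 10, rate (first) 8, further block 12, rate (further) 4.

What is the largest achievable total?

363

Order all 6 blocks by rate: Line 18/first 20 > Line 12/first 14 > Line 18/second 11 > Line 7/first 8 > Line 7/second 4 > Line 12/second 2.
Fill Line 18 first block (3 at 20) ; 31 left.
Line 12 first at 14: fill all 9 ; 22 left.
Line 18 second at 11: fill all 7 ; 15 left.
Line 7/first (8): +10 ; 5 left.
5 remain; put them into Line 7 second at 4.
Total = 20×3 + 14×9 + 11×7 + 8×10 + 4×5 = 363.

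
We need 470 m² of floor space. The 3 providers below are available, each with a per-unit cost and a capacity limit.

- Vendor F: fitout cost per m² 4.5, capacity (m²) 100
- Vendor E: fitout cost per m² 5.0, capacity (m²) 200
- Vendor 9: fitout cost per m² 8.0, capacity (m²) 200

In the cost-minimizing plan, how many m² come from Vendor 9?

Cheapest first:
Vendor F at 4.5: take all 100 m² ; 370 still needed.
Take 200 from Vendor E at 5.0 ; need 170 more.
Vendor 9 at 8.0: take 170 of its 200 ; requirement met.

170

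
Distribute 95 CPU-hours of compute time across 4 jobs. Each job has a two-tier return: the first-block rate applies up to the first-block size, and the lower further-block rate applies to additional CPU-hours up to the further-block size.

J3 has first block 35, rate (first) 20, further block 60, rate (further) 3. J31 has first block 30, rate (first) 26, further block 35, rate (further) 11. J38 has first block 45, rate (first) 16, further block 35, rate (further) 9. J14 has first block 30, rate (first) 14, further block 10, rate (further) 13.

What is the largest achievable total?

Treat each block as its own option and order by rate: J31/T1 26 > J3/T1 20 > J38/T1 16 > J14/T1 14 > J14/T2 13 > J31/T2 11 > J38/T2 9 > J3/T2 3.
J31/T1 (26): +30 — 65 left.
Fill J3 T1 block (35 at 20) — 30 left.
30 remain; put them into J38 T1 at 16.
Total = 26×30 + 20×35 + 16×30 = 1960.

1960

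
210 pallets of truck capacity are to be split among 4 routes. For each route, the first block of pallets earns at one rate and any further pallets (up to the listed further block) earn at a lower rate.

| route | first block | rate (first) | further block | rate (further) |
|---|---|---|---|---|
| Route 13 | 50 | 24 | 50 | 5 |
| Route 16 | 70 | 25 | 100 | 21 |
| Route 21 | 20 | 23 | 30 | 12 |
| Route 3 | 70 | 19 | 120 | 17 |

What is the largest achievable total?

Rank every tier by rate: Route 16/T1 25 > Route 13/T1 24 > Route 21/T1 23 > Route 16/T2 21 > Route 3/T1 19 > Route 3/T2 17 > Route 21/T2 12 > Route 13/T2 5.
Route 16 T1 at 25: fill all 70 ; 140 left.
Route 13/T1 (24): +50 ; 90 left.
Route 21 T1 at 23: fill all 20 ; 70 left.
Route 16 T2 at 21: only 70 left, fill 70.
Total = 25×70 + 24×50 + 23×20 + 21×70 = 4880.

4880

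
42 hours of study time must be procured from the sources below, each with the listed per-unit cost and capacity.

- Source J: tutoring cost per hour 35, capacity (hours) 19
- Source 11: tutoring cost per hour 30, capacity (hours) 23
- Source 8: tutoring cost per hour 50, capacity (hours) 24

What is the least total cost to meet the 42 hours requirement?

1355

Cheapest first:
Source 11 at 30: take all 23 hours ; 19 still needed.
Source J at 35: take all 19 hours ; 0 still needed.
Source 8: unused.
Cost = 23×30 + 19×35 = 1355.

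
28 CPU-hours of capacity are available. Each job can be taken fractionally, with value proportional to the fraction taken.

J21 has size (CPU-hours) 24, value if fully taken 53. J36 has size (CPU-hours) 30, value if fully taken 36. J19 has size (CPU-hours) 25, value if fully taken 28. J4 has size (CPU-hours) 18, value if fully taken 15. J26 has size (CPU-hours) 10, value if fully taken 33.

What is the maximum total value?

Best value per unit of size first: J26 33/10≈3.3, J21 53/24≈2.21, J36 36/30≈1.2, J19 28/25≈1.12, J4 15/18≈0.833.
J26: take in full, 10 CPU-hours for value 33 → 18 left.
Fill the last 18 CPU-hours with part of J21: 18/24 of it earns 39.75.
Total value = 72.75.

72.75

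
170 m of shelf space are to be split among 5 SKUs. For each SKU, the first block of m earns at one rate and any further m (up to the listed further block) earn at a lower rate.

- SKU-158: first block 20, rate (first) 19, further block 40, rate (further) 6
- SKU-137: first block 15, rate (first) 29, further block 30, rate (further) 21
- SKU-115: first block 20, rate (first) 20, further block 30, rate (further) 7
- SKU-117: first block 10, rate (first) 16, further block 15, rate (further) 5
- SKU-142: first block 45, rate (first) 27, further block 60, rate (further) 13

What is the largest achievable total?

Treat each block as its own option and order by rate: SKU-137/T1 29 > SKU-142/T1 27 > SKU-137/T2 21 > SKU-115/T1 20 > SKU-158/T1 19 > SKU-117/T1 16 > SKU-142/T2 13 > SKU-115/T2 7 > SKU-158/T2 6 > SKU-117/T2 5.
SKU-137/T1 (29): +15 → 155 left.
SKU-142 T1 at 27: fill all 45 → 110 left.
Fill SKU-137 T2 block (30 at 21) → 80 left.
Fill SKU-115 T1 block (20 at 20) → 60 left.
SKU-158/T1 (19): +20 → 40 left.
Fill SKU-117 T1 block (10 at 16) → 30 left.
SKU-142 T2 at 13: only 30 left, fill 30.
Total = 29×15 + 27×45 + 21×30 + 20×20 + 19×20 + 16×10 + 13×30 = 3610.

3610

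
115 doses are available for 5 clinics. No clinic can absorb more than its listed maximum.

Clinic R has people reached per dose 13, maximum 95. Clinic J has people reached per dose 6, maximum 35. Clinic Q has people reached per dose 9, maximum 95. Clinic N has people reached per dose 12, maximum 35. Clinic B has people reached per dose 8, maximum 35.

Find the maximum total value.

1475

Highest people reached per dose first: Clinic R 13 > Clinic N 12 > Clinic Q 9 > Clinic B 8 > Clinic J 6.
Clinic R: +95 to 95 (cap) ; 20 left.
Only 20 left; Clinic N takes them to reach 20.
Total = 13×95 + 12×20 = 1475.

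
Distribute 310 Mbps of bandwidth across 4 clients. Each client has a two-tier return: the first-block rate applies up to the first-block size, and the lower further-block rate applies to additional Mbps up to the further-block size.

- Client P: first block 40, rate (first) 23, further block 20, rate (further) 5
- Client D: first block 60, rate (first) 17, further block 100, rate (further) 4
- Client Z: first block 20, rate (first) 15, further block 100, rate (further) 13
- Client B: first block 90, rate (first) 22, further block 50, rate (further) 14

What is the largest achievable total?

5570

Rank every tier by rate: Client P/tier1 23 > Client B/tier1 22 > Client D/tier1 17 > Client Z/tier1 15 > Client B/tier2 14 > Client Z/tier2 13 > Client P/tier2 5 > Client D/tier2 4.
Client P/tier1 (23): +40 → 270 left.
Client B/tier1 (22): +90 → 180 left.
Fill Client D tier1 block (60 at 17) → 120 left.
Fill Client Z tier1 block (20 at 15) → 100 left.
Fill Client B tier2 block (50 at 14) → 50 left.
Client Z/tier2: +50 of 100 at 13; pool empty.
Total = 23×40 + 22×90 + 17×60 + 15×20 + 14×50 + 13×50 = 5570.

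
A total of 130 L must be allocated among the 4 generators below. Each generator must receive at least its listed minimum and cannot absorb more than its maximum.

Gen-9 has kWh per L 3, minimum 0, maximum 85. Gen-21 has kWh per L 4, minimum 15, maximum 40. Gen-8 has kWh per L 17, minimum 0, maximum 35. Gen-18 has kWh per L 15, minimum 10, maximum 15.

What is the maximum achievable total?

Meeting every minimum uses 0+15+0+10 = 25 L, leaving 105.
Rank by kWh per L: Gen-8 17 > Gen-18 15 > Gen-21 4 > Gen-9 3.
Gen-8: +35 to 35 (cap) — 70 left.
Gen-18 takes 5 more to reach its cap of 15 — 65 left.
Give Gen-21 25 more to hit its cap of 40 — 40 left.
Only 40 left; Gen-9 takes them to reach 40.
Total = 3×40 + 4×40 + 17×35 + 15×15 = 1100.

1100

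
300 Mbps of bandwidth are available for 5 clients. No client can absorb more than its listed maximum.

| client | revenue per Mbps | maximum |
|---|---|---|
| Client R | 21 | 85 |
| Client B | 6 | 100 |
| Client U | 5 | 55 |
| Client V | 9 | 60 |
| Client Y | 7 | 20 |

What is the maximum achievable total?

Rank by revenue per Mbps: Client R 21 > Client V 9 > Client Y 7 > Client B 6 > Client U 5.
Client R takes 85 to reach its cap of 85 — 215 left.
Give Client V 60 to hit its cap of 60 — 155 left.
Give Client Y 20 to hit its cap of 20 — 135 left.
Client B takes 100 to reach its cap of 100 — 35 left.
Client U has room for 55 but only 35 remain, so it gets 35.
Total = 21×85 + 6×100 + 5×35 + 9×60 + 7×20 = 3240.

3240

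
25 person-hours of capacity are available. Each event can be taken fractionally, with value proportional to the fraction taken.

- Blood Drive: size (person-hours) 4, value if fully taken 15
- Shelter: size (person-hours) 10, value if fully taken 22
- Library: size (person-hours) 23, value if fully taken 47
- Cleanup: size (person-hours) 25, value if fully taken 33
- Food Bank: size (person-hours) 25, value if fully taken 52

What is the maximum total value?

Rank by value-to-size ratio: Blood Drive 15/4≈3.75, Shelter 22/10≈2.2, Food Bank 52/25≈2.08, Library 47/23≈2.04, Cleanup 33/25≈1.32.
Take all of Blood Drive (4 person-hours, value 15) → 21 person-hours left.
Take all of Shelter (10 person-hours, value 22) → 11 person-hours left.
Only 11 person-hours remain; take 11/25 of Food Bank for value 52×11/25 = 22.88.
Total value = 59.88.

59.88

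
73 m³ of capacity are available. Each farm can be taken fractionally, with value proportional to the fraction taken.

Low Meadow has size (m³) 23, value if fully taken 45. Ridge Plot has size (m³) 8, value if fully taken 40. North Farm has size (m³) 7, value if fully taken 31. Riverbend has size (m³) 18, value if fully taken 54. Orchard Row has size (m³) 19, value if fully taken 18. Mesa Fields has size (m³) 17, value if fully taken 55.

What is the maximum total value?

225

Sort by value density: Ridge Plot 40/8≈5, North Farm 31/7≈4.43, Mesa Fields 55/17≈3.24, Riverbend 54/18≈3, Low Meadow 45/23≈1.96, Orchard Row 18/19≈0.947.
Take all of Ridge Plot (8 m³, value 40) → 65 m³ left.
North Farm: take in full, 7 m³ for value 31 → 58 left.
All 17 m³ of Mesa Fields fit (value 55) → 41 remain.
Take all of Riverbend (18 m³, value 54) → 23 m³ left.
All 23 m³ of Low Meadow fit (value 45) → 0 remain.
Total value = 225.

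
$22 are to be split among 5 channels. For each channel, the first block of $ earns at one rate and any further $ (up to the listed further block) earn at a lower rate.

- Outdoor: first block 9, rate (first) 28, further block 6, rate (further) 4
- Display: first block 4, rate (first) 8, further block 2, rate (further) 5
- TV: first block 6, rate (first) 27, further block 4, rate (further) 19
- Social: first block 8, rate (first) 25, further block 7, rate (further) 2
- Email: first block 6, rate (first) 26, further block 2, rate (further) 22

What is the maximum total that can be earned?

Treat each block as its own option and order by rate: Outdoor/first 28 > TV/first 27 > Email/first 26 > Social/first 25 > Email/second 22 > TV/second 19 > Display/first 8 > Display/second 5 > Outdoor/second 4 > Social/second 2.
Outdoor/first (28): +9 → 13 left.
Fill TV first block (6 at 27) → 7 left.
Fill Email first block (6 at 26) → 1 left.
Social first at 25: only 1 left, fill 1.
Total = 28×9 + 27×6 + 26×6 + 25×1 = 595.

595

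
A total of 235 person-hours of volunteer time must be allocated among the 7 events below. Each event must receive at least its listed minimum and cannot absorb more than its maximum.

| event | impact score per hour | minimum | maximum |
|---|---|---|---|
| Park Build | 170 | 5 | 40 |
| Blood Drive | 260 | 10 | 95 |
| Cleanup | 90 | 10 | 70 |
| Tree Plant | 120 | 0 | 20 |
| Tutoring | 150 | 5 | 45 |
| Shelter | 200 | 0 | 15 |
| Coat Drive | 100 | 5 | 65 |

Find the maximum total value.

Meeting every minimum uses 5+10+10+0+5+0+5 = 35 person-hours, leaving 200.
Order the events by impact score per hour: Blood Drive 260 > Shelter 200 > Park Build 170 > Tutoring 150 > Tree Plant 120 > Coat Drive 100 > Cleanup 90.
Blood Drive takes 85 more to reach its cap of 95 — 115 left.
Shelter takes 15 more to reach its cap of 15 — 100 left.
Park Build takes 35 more to reach its cap of 40 — 65 left.
Tutoring: +40 to 45 (cap) — 25 left.
Tree Plant: +20 to 20 (cap) — 5 left.
Coat Drive has room for 60 more but only 5 remain, so it gets 10.
Total = 170×40 + 260×95 + 90×10 + 120×20 + 150×45 + 200×15 + 100×10 = 45550.

45550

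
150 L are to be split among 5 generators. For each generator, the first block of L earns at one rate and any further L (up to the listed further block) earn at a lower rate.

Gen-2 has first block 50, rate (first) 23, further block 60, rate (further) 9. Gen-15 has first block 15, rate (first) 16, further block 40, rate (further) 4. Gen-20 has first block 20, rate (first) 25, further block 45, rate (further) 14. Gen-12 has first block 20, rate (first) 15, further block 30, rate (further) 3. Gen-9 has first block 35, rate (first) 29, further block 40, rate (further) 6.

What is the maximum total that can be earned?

3345

Order all 10 blocks by rate: Gen-9/first 29 > Gen-20/first 25 > Gen-2/first 23 > Gen-15/first 16 > Gen-12/first 15 > Gen-20/second 14 > Gen-2/second 9 > Gen-9/second 6 > Gen-15/second 4 > Gen-12/second 3.
Gen-9 first at 29: fill all 35 → 115 left.
Gen-20 first at 25: fill all 20 → 95 left.
Gen-2/first (23): +50 → 45 left.
Gen-15/first (16): +15 → 30 left.
Gen-12 first at 15: fill all 20 → 10 left.
Gen-20 second at 14: only 10 left, fill 10.
Total = 29×35 + 25×20 + 23×50 + 16×15 + 15×20 + 14×10 = 3345.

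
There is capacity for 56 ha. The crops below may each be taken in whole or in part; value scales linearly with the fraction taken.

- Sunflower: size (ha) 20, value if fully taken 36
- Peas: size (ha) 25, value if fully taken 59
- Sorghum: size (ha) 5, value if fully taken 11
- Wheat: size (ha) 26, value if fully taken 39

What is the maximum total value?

115

Sort by value density: Peas 59/25≈2.36, Sorghum 11/5≈2.2, Sunflower 36/20≈1.8, Wheat 39/26≈1.5.
Peas: take in full, 25 ha for value 59 — 31 left.
Sorghum: take in full, 5 ha for value 11 — 26 left.
All 20 ha of Sunflower fit (value 36) — 6 remain.
Fill the last 6 ha with part of Wheat: 6/26 of it earns 9.
Total value = 115.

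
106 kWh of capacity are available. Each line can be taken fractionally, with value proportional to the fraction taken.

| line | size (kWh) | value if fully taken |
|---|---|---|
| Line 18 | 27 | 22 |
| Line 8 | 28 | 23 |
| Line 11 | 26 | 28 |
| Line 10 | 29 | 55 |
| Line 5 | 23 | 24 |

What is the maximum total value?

Best value per unit of size first: Line 10 55/29≈1.9, Line 11 28/26≈1.08, Line 5 24/23≈1.04, Line 8 23/28≈0.821, Line 18 22/27≈0.815.
Take all of Line 10 (29 kWh, value 55) ; 77 kWh left.
Take all of Line 11 (26 kWh, value 28) ; 51 kWh left.
Line 5: take in full, 23 kWh for value 24 ; 28 left.
All 28 kWh of Line 8 fit (value 23) ; 0 remain.
Total value = 130.

130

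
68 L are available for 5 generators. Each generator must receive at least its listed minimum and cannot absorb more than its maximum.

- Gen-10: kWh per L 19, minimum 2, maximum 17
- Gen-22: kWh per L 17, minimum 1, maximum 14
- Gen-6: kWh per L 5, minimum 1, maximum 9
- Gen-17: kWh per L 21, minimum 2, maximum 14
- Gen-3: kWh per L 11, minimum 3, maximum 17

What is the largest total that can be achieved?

Meeting every minimum uses 2+1+1+2+3 = 9 L, leaving 59.
Highest kWh per L first: Gen-17 21 > Gen-10 19 > Gen-22 17 > Gen-3 11 > Gen-6 5.
Gen-17: +12 to 14 (cap) ; 47 left.
Gen-10: +15 to 17 (cap) ; 32 left.
Give Gen-22 13 more to hit its cap of 14 ; 19 left.
Gen-3 takes 14 more to reach its cap of 17 ; 5 left.
Gen-6 has room for 8 more but only 5 remain, so it gets 6.
Total = 19×17 + 17×14 + 5×6 + 21×14 + 11×17 = 1072.

1072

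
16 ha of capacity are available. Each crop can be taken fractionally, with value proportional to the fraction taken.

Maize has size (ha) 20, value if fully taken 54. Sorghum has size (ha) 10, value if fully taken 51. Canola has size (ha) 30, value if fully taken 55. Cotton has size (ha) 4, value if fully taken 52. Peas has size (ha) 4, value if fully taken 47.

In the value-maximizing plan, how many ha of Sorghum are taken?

Sort by value density: Cotton 52/4≈13, Peas 47/4≈11.8, Sorghum 51/10≈5.1, Maize 54/20≈2.7, Canola 55/30≈1.83.
All 4 ha of Cotton fit (value 52) ; 12 remain.
Peas: take in full, 4 ha for value 47 ; 8 left.
Fill the last 8 ha with part of Sorghum: 8/10 of it earns 40.8.

8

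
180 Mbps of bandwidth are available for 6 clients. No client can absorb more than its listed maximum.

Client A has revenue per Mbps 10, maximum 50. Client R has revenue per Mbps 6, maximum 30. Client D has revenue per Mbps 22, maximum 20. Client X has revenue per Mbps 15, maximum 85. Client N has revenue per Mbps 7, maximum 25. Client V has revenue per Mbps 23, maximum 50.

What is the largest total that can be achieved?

Highest revenue per Mbps first: Client V 23 > Client D 22 > Client X 15 > Client A 10 > Client N 7 > Client R 6.
Client V: +50 to 50 (cap) — 130 left.
Give Client D 20 to hit its cap of 20 — 110 left.
Client X takes 85 to reach its cap of 85 — 25 left.
Client A: +25 (room for 50) → 25. Pool exhausted.
Total = 10×25 + 22×20 + 15×85 + 23×50 = 3115.

3115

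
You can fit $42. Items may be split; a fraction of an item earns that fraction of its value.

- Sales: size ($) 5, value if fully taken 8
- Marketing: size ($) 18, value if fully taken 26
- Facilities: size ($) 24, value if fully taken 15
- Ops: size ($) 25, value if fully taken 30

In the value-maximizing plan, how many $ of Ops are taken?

Sort by value density: Sales 8/5≈1.6, Marketing 26/18≈1.44, Ops 30/25≈1.2, Facilities 15/24≈0.625.
Sales: take in full, 5 $ for value 8 — 37 left.
Take all of Marketing (18 $, value 26) — 19 $ left.
Fill the last 19 $ with part of Ops: 19/25 of it earns 22.8.

19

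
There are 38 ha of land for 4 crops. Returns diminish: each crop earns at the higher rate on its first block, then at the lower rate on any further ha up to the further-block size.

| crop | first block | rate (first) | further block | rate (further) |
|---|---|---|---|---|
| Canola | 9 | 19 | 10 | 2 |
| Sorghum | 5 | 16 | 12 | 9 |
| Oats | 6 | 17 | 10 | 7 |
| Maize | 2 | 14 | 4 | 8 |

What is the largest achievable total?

521

Order all 8 blocks by rate: Canola/T1 19 > Oats/T1 17 > Sorghum/T1 16 > Maize/T1 14 > Sorghum/T2 9 > Maize/T2 8 > Oats/T2 7 > Canola/T2 2.
Canola/T1 (19): +9 ; 29 left.
Oats T1 at 17: fill all 6 ; 23 left.
Fill Sorghum T1 block (5 at 16) ; 18 left.
Fill Maize T1 block (2 at 14) ; 16 left.
Sorghum/T2 (9): +12 ; 4 left.
Fill Maize T2 block (4 at 8) ; 0 left.
Total = 19×9 + 17×6 + 16×5 + 14×2 + 9×12 + 8×4 = 521.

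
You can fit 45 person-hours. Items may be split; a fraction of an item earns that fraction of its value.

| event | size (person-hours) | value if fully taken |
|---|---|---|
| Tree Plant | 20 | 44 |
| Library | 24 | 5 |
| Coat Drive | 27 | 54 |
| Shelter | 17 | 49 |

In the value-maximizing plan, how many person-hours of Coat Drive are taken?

8

Rank by value-to-size ratio: Shelter 49/17≈2.88, Tree Plant 44/20≈2.2, Coat Drive 54/27≈2, Library 5/24≈0.208.
Take all of Shelter (17 person-hours, value 49) → 28 person-hours left.
Tree Plant: take in full, 20 person-hours for value 44 → 8 left.
Fill the last 8 person-hours with part of Coat Drive: 8/27 of it earns 16.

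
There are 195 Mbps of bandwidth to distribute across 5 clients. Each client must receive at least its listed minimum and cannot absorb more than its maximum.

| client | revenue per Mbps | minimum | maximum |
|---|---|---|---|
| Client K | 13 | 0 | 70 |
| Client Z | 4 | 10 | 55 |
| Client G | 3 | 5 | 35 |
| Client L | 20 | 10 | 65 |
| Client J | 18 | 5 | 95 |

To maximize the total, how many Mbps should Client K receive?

20

Meeting every minimum uses 0+10+5+10+5 = 30 Mbps, leaving 165.
Order the clients by revenue per Mbps: Client L 20 > Client J 18 > Client K 13 > Client Z 4 > Client G 3.
Client L: +55 to 65 (cap) ; 110 left.
Client J: +90 to 95 (cap) ; 20 left.
Client K: +20 (room for 70) → 20. Pool exhausted.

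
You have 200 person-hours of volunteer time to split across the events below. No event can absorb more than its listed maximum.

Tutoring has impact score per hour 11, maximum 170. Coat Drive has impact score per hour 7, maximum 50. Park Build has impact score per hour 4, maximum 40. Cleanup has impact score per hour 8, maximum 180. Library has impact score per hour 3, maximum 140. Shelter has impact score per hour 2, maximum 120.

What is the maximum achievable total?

2110

Rank by impact score per hour: Tutoring 11 > Cleanup 8 > Coat Drive 7 > Park Build 4 > Library 3 > Shelter 2.
Tutoring: +170 to 170 (cap) — 30 left.
Only 30 left; Cleanup takes them to reach 30.
Total = 11×170 + 8×30 = 2110.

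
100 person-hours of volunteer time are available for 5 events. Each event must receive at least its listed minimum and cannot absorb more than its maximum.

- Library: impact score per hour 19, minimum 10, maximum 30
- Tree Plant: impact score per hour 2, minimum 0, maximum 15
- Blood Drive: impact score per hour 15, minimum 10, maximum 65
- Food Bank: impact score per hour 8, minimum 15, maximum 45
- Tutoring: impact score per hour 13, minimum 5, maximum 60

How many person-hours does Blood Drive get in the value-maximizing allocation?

50

Meeting every minimum uses 10+0+10+15+5 = 40 person-hours, leaving 60.
Highest impact score per hour first: Library 19 > Blood Drive 15 > Tutoring 13 > Food Bank 8 > Tree Plant 2.
Library takes 20 more to reach its cap of 30 ; 40 left.
Blood Drive: +40 (room for 55) → 50. Pool exhausted.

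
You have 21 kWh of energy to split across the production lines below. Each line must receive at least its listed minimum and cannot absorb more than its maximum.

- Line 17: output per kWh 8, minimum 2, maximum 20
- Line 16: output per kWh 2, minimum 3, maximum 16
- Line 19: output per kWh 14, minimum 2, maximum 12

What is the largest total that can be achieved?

Meeting every minimum uses 2+3+2 = 7 kWh, leaving 14.
Order the production lines by output per kWh: Line 19 14 > Line 17 8 > Line 16 2.
Give Line 19 10 more to hit its cap of 12 → 4 left.
Line 17: +4 (room for 18) → 6. Pool exhausted.
Total = 8×6 + 2×3 + 14×12 = 222.

222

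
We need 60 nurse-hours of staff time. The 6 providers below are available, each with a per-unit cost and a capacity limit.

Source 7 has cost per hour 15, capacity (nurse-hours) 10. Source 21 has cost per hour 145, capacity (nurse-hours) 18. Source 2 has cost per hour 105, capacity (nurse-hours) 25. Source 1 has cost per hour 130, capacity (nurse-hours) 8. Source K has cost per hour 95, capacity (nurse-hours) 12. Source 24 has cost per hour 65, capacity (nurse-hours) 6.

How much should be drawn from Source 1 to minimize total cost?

7

Fill from the cheapest provider first.
Source 7 (15): use full 10 — 50 nurse-hours to go.
Take 6 from Source 24 at 65 — need 44 more.
Take 12 from Source K at 95 — need 32 more.
Take 25 from Source 2 at 105 — need 7 more.
Source 1 at 130: take 7 of its 8 — requirement met.
Source 21: unused.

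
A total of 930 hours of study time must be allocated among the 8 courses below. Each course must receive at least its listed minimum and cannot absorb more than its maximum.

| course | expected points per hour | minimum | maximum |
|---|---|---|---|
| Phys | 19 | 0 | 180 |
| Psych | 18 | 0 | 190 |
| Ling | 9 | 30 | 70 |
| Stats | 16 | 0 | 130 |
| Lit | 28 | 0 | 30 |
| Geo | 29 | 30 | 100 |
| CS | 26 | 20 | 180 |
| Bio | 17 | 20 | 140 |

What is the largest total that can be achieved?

19190

Meeting every minimum uses 0+0+30+0+0+30+20+20 = 100 hours, leaving 830.
Highest expected points per hour first: Geo 29 > Lit 28 > CS 26 > Phys 19 > Psych 18 > Bio 17 > Stats 16 > Ling 9.
Give Geo 70 more to hit its cap of 100 ; 760 left.
Lit takes 30 more to reach its cap of 30 ; 730 left.
Give CS 160 more to hit its cap of 180 ; 570 left.
Phys takes 180 more to reach its cap of 180 ; 390 left.
Psych: +190 to 190 (cap) ; 200 left.
Bio: +120 to 140 (cap) ; 80 left.
Stats has room for 130 more but only 80 remain, so it gets 80.
Total = 19×180 + 18×190 + 9×30 + 16×80 + 28×30 + 29×100 + 26×180 + 17×140 = 19190.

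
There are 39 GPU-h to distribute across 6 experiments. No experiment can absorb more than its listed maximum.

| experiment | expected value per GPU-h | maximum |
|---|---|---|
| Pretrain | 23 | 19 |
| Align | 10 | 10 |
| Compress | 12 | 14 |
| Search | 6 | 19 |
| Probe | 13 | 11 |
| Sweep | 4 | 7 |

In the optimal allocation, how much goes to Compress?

Highest expected value per GPU-h first: Pretrain 23 > Probe 13 > Compress 12 > Align 10 > Search 6 > Sweep 4.
Give Pretrain 19 to hit its cap of 19 → 20 left.
Probe: +11 to 11 (cap) → 9 left.
Only 9 left; Compress takes them to reach 9.

9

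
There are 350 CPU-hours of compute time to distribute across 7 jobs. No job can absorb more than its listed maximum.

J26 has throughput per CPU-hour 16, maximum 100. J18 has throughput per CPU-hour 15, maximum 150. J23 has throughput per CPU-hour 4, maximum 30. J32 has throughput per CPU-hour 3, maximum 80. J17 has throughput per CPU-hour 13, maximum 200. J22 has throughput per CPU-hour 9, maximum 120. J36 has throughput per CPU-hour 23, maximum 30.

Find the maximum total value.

5450

Highest throughput per CPU-hour first: J36 23 > J26 16 > J18 15 > J17 13 > J22 9 > J23 4 > J32 3.
J36: +30 to 30 (cap) — 320 left.
J26 takes 100 to reach its cap of 100 — 220 left.
J18: +150 to 150 (cap) — 70 left.
Only 70 left; J17 takes them to reach 70.
Total = 16×100 + 15×150 + 13×70 + 23×30 = 5450.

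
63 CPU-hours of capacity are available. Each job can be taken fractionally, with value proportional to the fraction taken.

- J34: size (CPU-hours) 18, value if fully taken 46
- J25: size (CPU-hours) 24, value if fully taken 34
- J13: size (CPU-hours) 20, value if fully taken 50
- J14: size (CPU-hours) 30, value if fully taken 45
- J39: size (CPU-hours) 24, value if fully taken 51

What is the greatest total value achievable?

148.5

Best value per unit of size first: J34 46/18≈2.56, J13 50/20≈2.5, J39 51/24≈2.12, J14 45/30≈1.5, J25 34/24≈1.42.
All 18 CPU-hours of J34 fit (value 46) → 45 remain.
All 20 CPU-hours of J13 fit (value 50) → 25 remain.
All 24 CPU-hours of J39 fit (value 51) → 1 remain.
Only 1 CPU-hours remain; take 1/30 of J14 for value 45×1/30 = 1.5.
Total value = 148.5.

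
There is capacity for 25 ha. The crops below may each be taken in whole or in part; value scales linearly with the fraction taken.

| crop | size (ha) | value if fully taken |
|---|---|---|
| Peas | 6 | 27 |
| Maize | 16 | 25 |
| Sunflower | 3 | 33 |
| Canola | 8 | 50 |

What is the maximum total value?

122.5

Sort by value density: Sunflower 33/3≈11, Canola 50/8≈6.25, Peas 27/6≈4.5, Maize 25/16≈1.56.
Sunflower: take in full, 3 ha for value 33 ; 22 left.
Take all of Canola (8 ha, value 50) ; 14 ha left.
Take all of Peas (6 ha, value 27) ; 8 ha left.
Only 8 ha remain; take 8/16 of Maize for value 25×8/16 = 12.5.
Total value = 122.5.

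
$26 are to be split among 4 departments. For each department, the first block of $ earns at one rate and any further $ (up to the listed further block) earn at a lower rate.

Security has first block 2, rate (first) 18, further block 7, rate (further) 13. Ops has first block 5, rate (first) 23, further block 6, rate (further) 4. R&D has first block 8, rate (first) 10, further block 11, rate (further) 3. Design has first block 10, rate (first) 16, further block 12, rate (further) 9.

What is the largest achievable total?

Order all 8 blocks by rate: Ops/tier1 23 > Security/tier1 18 > Design/tier1 16 > Security/tier2 13 > R&D/tier1 10 > Design/tier2 9 > Ops/tier2 4 > R&D/tier2 3.
Ops tier1 at 23: fill all 5 → 21 left.
Security/tier1 (18): +2 → 19 left.
Design/tier1 (16): +10 → 9 left.
Security tier2 at 13: fill all 7 → 2 left.
2 remain; put them into R&D tier1 at 10.
Total = 23×5 + 18×2 + 16×10 + 13×7 + 10×2 = 422.

422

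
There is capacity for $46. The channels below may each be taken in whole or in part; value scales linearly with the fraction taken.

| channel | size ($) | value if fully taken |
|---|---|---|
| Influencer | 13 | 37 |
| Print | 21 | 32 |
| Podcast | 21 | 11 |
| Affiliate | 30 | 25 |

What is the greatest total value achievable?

Best value per unit of size first: Influencer 37/13≈2.85, Print 32/21≈1.52, Affiliate 25/30≈0.833, Podcast 11/21≈0.524.
Take all of Influencer (13 $, value 37) ; 33 $ left.
Take all of Print (21 $, value 32) ; 12 $ left.
Fill the last 12 $ with part of Affiliate: 12/30 of it earns 10.
Total value = 79.

79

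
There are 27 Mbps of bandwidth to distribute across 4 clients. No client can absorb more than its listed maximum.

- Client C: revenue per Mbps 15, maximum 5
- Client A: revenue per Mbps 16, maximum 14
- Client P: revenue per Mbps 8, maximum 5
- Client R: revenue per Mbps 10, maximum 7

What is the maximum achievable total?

Rank by revenue per Mbps: Client A 16 > Client C 15 > Client R 10 > Client P 8.
Give Client A 14 to hit its cap of 14 — 13 left.
Client C: +5 to 5 (cap) — 8 left.
Give Client R 7 to hit its cap of 7 — 1 left.
Client P has room for 5 but only 1 remain, so it gets 1.
Total = 15×5 + 16×14 + 8×1 + 10×7 = 377.

377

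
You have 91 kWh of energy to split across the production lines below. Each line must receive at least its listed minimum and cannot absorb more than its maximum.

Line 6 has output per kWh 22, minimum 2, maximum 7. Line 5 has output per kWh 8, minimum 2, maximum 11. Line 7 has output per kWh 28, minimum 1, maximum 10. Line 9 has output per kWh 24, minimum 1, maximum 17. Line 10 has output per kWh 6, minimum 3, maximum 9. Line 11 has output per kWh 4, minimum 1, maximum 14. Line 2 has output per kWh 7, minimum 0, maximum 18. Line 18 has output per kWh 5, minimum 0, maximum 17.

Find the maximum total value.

1203

Meeting every minimum uses 2+2+1+1+3+1+0+0 = 10 kWh, leaving 81.
Order the production lines by output per kWh: Line 7 28 > Line 9 24 > Line 6 22 > Line 5 8 > Line 2 7 > Line 10 6 > Line 18 5 > Line 11 4.
Line 7: +9 to 10 (cap) ; 72 left.
Give Line 9 16 more to hit its cap of 17 ; 56 left.
Give Line 6 5 more to hit its cap of 7 ; 51 left.
Line 5: +9 to 11 (cap) ; 42 left.
Line 2 takes 18 more to reach its cap of 18 ; 24 left.
Give Line 10 6 more to hit its cap of 9 ; 18 left.
Line 18 takes 17 more to reach its cap of 17 ; 1 left.
Line 11 has room for 13 more but only 1 remain, so it gets 2.
Total = 22×7 + 8×11 + 28×10 + 24×17 + 6×9 + 4×2 + 7×18 + 5×17 = 1203.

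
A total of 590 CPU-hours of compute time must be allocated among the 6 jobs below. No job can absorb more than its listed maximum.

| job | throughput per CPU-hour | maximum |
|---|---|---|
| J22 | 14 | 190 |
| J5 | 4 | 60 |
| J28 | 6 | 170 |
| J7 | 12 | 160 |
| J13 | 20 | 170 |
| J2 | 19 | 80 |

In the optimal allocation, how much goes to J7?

Order the jobs by throughput per CPU-hour: J13 20 > J2 19 > J22 14 > J7 12 > J28 6 > J5 4.
J13 takes 170 to reach its cap of 170 → 420 left.
J2 takes 80 to reach its cap of 80 → 340 left.
J22: +190 to 190 (cap) → 150 left.
J7: +150 (room for 160) → 150. Pool exhausted.

150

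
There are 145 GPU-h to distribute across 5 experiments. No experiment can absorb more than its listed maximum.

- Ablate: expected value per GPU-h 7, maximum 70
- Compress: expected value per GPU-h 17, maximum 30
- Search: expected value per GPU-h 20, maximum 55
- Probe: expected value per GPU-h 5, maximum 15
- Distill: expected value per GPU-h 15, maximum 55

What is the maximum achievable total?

2470

Highest expected value per GPU-h first: Search 20 > Compress 17 > Distill 15 > Ablate 7 > Probe 5.
Search: +55 to 55 (cap) ; 90 left.
Give Compress 30 to hit its cap of 30 ; 60 left.
Distill: +55 to 55 (cap) ; 5 left.
Ablate has room for 70 but only 5 remain, so it gets 5.
Total = 7×5 + 17×30 + 20×55 + 15×55 = 2470.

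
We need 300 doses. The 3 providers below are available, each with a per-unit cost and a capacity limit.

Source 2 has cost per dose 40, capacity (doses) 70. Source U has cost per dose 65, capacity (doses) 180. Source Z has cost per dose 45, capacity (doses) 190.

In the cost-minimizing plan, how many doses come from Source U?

40

Use providers in increasing cost order.
Source 2 at 40: take all 70 doses ; 230 still needed.
Source Z at 45: take all 190 doses ; 40 still needed.
Source U (65): take the remaining 40 ; done.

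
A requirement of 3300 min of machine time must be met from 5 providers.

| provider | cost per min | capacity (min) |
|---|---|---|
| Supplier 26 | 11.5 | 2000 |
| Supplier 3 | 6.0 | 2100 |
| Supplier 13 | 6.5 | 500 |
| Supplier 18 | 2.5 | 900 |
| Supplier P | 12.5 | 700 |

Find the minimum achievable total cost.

16800

Cheapest first:
Supplier 18 at 2.5: take all 900 min → 2400 still needed.
Supplier 3 (6.0): use full 2100 → 300 min to go.
Supplier 13 at 6.5: take 300 of its 500 → requirement met.
Supplier 26, Supplier P: unused.
Cost = 900×2.5 + 2100×6.0 + 300×6.5 = 16800.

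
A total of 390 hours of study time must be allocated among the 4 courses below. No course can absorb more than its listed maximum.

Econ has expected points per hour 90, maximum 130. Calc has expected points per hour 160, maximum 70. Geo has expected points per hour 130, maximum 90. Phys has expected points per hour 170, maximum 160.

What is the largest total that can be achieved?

Rank by expected points per hour: Phys 170 > Calc 160 > Geo 130 > Econ 90.
Give Phys 160 to hit its cap of 160 ; 230 left.
Calc takes 70 to reach its cap of 70 ; 160 left.
Give Geo 90 to hit its cap of 90 ; 70 left.
Econ: +70 (room for 130) → 70. Pool exhausted.
Total = 90×70 + 160×70 + 130×90 + 170×160 = 56400.

56400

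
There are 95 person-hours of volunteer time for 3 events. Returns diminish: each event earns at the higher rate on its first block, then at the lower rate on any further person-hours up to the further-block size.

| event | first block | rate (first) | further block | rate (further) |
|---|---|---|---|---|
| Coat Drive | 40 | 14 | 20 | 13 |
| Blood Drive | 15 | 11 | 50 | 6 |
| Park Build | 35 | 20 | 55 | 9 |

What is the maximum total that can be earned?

1520

Treat each block as its own option and order by rate: Park Build/first 20 > Coat Drive/first 14 > Coat Drive/second 13 > Blood Drive/first 11 > Park Build/second 9 > Blood Drive/second 6.
Park Build first at 20: fill all 35 → 60 left.
Coat Drive first at 14: fill all 40 → 20 left.
Fill Coat Drive second block (20 at 13) → 0 left.
Total = 20×35 + 14×40 + 13×20 = 1520.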